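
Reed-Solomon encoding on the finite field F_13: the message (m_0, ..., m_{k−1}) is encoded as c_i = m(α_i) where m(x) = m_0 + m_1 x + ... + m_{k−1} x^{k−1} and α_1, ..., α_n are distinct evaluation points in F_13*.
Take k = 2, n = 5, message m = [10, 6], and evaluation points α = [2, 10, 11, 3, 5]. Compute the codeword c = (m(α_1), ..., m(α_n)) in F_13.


c = [9, 5, 11, 2, 1]

Message polynomial: m(x) = 10 + 6·x (mod 13).
For each evaluation point α_i, compute m(α_i) mod 13:
  α_1 = 2: Horner steps 6 → 9, so m(2) = 9.
  α_2 = 10: Horner steps 6 → 5, so m(10) = 5.
  α_3 = 11: Horner steps 6 → 11, so m(11) = 11.
  α_4 = 3: Horner steps 6 → 2, so m(3) = 2.
  α_5 = 5: Horner steps 6 → 1, so m(5) = 1.
Codeword c = [9, 5, 11, 2, 1] ∈ F_13^5.


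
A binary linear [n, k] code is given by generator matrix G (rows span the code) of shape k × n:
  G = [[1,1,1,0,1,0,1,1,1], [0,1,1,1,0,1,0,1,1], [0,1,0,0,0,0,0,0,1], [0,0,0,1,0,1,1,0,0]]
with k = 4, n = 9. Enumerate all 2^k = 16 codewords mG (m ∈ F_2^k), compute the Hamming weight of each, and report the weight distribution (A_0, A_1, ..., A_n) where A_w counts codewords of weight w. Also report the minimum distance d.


Weight distribution: A_0 = 1, A_2 = 2, A_3 = 2, A_4 = 2, A_5 = 4, A_6 = 2, A_7 = 2, A_8 = 1. Minimum distance d = 2.

Enumerate all 2^4 = 16 messages m ∈ F_2^4.
For each, compute codeword c = mG in F_2^9, then tally its weight.
  m = 0000 → c = 000000000, weight = 0.
  m = 1000 → c = 111010111, weight = 7.
  m = 0100 → c = 011101011, weight = 6.
  m = 1100 → c = 100111100, weight = 5.
  m = 0010 → c = 010000001, weight = 2.
  m = 1010 → c = 101010110, weight = 5.
  m = 0110 → c = 001101010, weight = 4.
  m = 1110 → c = 110111101, weight = 7.
  m = 0001 → c = 000101100, weight = 3.
  m = 1001 → c = 111111011, weight = 8.
  m = 0101 → c = 011000111, weight = 5.
  m = 1101 → c = 100010000, weight = 2.
  m = 0011 → c = 010101101, weight = 5.
  m = 1011 → c = 101111010, weight = 6.
  m = 0111 → c = 001000110, weight = 3.
  m = 1111 → c = 110010001, weight = 4.
Tally weights:
  weight 0: 1 codewords.
  weight 2: 2 codewords.
  weight 3: 2 codewords.
  weight 4: 2 codewords.
  weight 5: 4 codewords.
  weight 6: 2 codewords.
  weight 7: 2 codewords.
  weight 8: 1 codewords.
Minimum distance d = smallest w > 0 with A_w > 0 = 2.
Sanity: Σ A_w = 16 = 2^4 = 16 ✓.


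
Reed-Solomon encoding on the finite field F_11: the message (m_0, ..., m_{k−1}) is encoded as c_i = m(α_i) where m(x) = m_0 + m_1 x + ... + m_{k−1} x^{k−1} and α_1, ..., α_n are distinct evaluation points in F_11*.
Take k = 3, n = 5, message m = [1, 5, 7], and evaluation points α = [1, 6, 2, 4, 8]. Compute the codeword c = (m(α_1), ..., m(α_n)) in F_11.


c = [2, 8, 6, 1, 5]

Message polynomial: m(x) = 1 + 5·x + 7·x^2 (mod 11).
For each evaluation point α_i, compute m(α_i) mod 11:
  α_1 = 1: Horner steps 7 → 1 → 2, so m(1) = 2.
  α_2 = 6: Horner steps 7 → 3 → 8, so m(6) = 8.
  α_3 = 2: Horner steps 7 → 8 → 6, so m(2) = 6.
  α_4 = 4: Horner steps 7 → 0 → 1, so m(4) = 1.
  α_5 = 8: Horner steps 7 → 6 → 5, so m(8) = 5.
Codeword c = [2, 8, 6, 1, 5] ∈ F_11^5.


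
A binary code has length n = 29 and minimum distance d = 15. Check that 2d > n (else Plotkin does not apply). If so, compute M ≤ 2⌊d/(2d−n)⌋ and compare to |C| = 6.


Plotkin bound M ≤ 30; given |C| = 6 ≤ bound (satisfied).

Check applicability: 2d = 30, n = 29.
2d − n = 1 > 0, so Plotkin applies.
Compute d/(2d−n) = 15/1 ≈ 15.0000.
⌊d/(2d−n)⌋ = 15.
Plotkin bound: M ≤ 2·15 = 30.
Given |C| = 6, check: satisfied.
This |C| is below the Plotkin bound.


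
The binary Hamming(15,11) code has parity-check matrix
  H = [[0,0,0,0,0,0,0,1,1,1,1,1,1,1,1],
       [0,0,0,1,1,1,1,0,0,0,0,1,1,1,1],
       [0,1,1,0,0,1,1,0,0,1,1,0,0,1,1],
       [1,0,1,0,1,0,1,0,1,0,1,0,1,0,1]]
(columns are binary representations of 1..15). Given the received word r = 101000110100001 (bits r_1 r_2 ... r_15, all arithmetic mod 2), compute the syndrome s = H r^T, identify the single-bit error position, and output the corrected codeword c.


s = (1, 0, 0, 0)^T, error position = 8, corrected codeword c = 101000100100001

Compute s = H r^T mod 2 one row at a time:
  s_1 = 1 + 0 + 1 + 0 + 0 + 0 + 0 + 1 = 3 ≡ 1 (mod 2).
  s_2 = 0 + 0 + 0 + 1 + 0 + 0 + 0 + 1 = 2 ≡ 0 (mod 2).
  s_3 = 0 + 1 + 0 + 1 + 1 + 0 + 0 + 1 = 4 ≡ 0 (mod 2).
  s_4 = 1 + 1 + 0 + 1 + 0 + 0 + 0 + 1 = 4 ≡ 0 (mod 2).
s = (1, 0, 0, 0)^T — this equals column 8 of H (binary 1000), so error is at position 8.
Correct: flip bit 8 of r = 101000110100001 to get c = 101000100100001.


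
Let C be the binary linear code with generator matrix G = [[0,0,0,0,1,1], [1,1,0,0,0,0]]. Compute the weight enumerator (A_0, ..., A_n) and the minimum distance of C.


Weight distribution: A_0 = 1, A_2 = 2, A_4 = 1. Minimum distance d = 2.

Enumerate all 2^2 = 4 messages m ∈ F_2^2.
For each, compute codeword c = mG in F_2^6, then tally its weight.
  m = 00 → c = 000000, weight = 0.
  m = 10 → c = 000011, weight = 2.
  m = 01 → c = 110000, weight = 2.
  m = 11 → c = 110011, weight = 4.
Tally weights:
  weight 0: 1 codewords.
  weight 2: 2 codewords.
  weight 4: 1 codewords.
Minimum distance d = smallest w > 0 with A_w > 0 = 2.
Sanity: Σ A_w = 4 = 2^2 = 4 ✓.


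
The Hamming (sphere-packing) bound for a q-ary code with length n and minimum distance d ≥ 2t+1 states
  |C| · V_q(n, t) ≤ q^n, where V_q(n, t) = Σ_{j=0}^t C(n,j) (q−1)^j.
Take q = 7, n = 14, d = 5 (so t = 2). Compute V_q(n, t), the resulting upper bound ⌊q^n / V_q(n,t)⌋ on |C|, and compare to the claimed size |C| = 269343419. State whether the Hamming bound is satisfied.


V_q(n, t) = 3361, q^n = 678223072849, Hamming bound = 201792047, |C| = 269343419 > bound (violated).

Step 1: Compute V_q(n, t) = Σ_{j=0}^2 C(n, j) (q−1)^j.
  j = 0: C(14,0)·(6)^0 = 1·1 = 1.
  j = 1: C(14,1)·(6)^1 = 14·6 = 84.
  j = 2: C(14,2)·(6)^2 = 91·36 = 3276.
  V_q(n, t) = 1 + 84 + 3276 = 3361.
Step 2: q^n = 7^14 = 678223072849.
Step 3: Hamming bound ⌊q^n / V_q(n,t)⌋ = ⌊678223072849/3361⌋ = 201792047.
Step 4: Compare |C| = 269343419 to 201792047: violated.
The claimed |C| lies above the Hamming bound, so no 7-ary code of length 14 with d ≥ 5 can have 269343419 codewords.


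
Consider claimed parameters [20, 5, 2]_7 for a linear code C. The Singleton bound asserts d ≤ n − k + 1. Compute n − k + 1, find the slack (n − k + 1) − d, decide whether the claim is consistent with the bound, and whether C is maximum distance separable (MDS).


Singleton RHS = n − k + 1 = 16, slack = 14, bound satisfied, not MDS.

Singleton bound: d ≤ n − k + 1.
Here n = 20, k = 5, so n − k + 1 = 16.
Given d = 2, check d ≤ 16: YES.
Slack = (n − k + 1) − d = 14.
The code is NOT MDS (slack = 14 > 0).
Description: the claimed parameters are [20, 5, 2]_7; such a code would be non-MDS.


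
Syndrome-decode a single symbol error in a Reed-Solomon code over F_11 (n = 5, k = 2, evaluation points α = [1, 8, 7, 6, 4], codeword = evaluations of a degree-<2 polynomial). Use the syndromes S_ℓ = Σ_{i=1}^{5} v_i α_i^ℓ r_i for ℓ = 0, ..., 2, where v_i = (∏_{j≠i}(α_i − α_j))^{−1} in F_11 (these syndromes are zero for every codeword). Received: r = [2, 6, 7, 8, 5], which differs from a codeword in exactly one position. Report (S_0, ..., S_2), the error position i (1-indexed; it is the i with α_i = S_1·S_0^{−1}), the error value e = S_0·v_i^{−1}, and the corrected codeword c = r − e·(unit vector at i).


S = (10, 7, 6), error at position 5, error magnitude e = 6, c = [2, 6, 7, 8, 10].

Step 1: column multipliers v_i = (∏_{j≠i}(α_i − α_j))^{−1} mod 11.
  i = 1 (α = 1): (1−8)(1−7)(1−6)(1−4) = (−7)·(−6)·(−5)·(−3) = 630 ≡ 3, so v_1 = 3^{−1} = 4 (mod 11).
  i = 2 (α = 8): (8−1)(8−7)(8−6)(8−4) = 7·1·2·4 = 56 ≡ 1, so v_2 = 1^{−1} = 1 (mod 11).
  i = 3 (α = 7): (7−1)(7−8)(7−6)(7−4) = 6·(−1)·1·3 = −18 ≡ 4, so v_3 = 4^{−1} = 3 (mod 11).
  i = 4 (α = 6): (6−1)(6−8)(6−7)(6−4) = 5·(−2)·(−1)·2 = 20 ≡ 9, so v_4 = 9^{−1} = 5 (mod 11).
  i = 5 (α = 4): (4−1)(4−8)(4−7)(4−6) = 3·(−4)·(−3)·(−2) = −72 ≡ 5, so v_5 = 5^{−1} = 9 (mod 11).
  v = [4, 1, 3, 5, 9].
Step 2: syndromes of r = [2, 6, 7, 8, 5] (all sums mod 11).
  S_0 = Σ v_i r_i = 4·2 + 1·6 + 3·7 + 5·8 + 9·5 = 120 ≡ 10.
  S_1 = Σ v_i α_i r_i = 4·1·2 + 1·8·6 + 3·7·7 + 5·6·8 + 9·4·5 = 623 ≡ 7.
  α_i^2 mod 11 = [1, 9, 5, 3, 5].
  S_2 = Σ v_i α_i^2 r_i = 4·1·2 + 1·9·6 + 3·5·7 + 5·3·8 + 9·5·5 = 512 ≡ 6.
  S = (10, 7, 6) ≠ 0, so r is not a codeword (an error is present).
Step 3: locate the error. For a single error e at position i, S_ℓ = v_i·e·α_i^ℓ, so α_err = S_1/S_0.
  S_0^{−1} = 10^{−1} = 10 (mod 11), so α_err = 7·10 = 70 ≡ 4 = α_5. Error position i = 5.
  Consistency check: S_2/S_1 = 6·8 = 48 ≡ 4 = α_err ✓ (single-error assumption holds).
Step 4: error magnitude e = S_0/v_5 = S_0·∏_{j≠5}(α_5 − α_j) = 10·5 = 50 ≡ 6 (mod 11).
Step 5: correct position 5: c_5 = r_5 − e = 5 − 6 ≡ 10 (mod 11). Hence c = [2, 6, 7, 8, 10].
  Check: interpolating c through the α_i gives m(x) = 3 + 10·x (degree < 2) with m(α_i) = c_i for every i, so c is indeed a codeword.


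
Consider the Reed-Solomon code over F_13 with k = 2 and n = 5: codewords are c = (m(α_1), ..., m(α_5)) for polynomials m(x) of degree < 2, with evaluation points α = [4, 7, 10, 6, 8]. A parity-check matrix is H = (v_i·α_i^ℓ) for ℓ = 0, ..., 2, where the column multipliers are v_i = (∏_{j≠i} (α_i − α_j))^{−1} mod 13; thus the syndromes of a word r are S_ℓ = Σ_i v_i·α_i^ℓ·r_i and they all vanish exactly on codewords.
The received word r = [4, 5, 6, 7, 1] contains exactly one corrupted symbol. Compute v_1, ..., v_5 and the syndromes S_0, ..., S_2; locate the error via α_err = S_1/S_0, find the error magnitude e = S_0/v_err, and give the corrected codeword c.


S = (5, 4, 11), error at position 4, error magnitude e = 11, c = [4, 5, 6, 9, 1].

Step 1: column multipliers v_i = (∏_{j≠i}(α_i − α_j))^{−1} mod 13.
  i = 1 (α = 4): (4−7)(4−10)(4−6)(4−8) = (−3)·(−6)·(−2)·(−4) = 144 ≡ 1, so v_1 = 1^{−1} = 1 (mod 13).
  i = 2 (α = 7): (7−4)(7−10)(7−6)(7−8) = 3·(−3)·1·(−1) = 9 ≡ 9, so v_2 = 9^{−1} = 3 (mod 13).
  i = 3 (α = 10): (10−4)(10−7)(10−6)(10−8) = 6·3·4·2 = 144 ≡ 1, so v_3 = 1^{−1} = 1 (mod 13).
  i = 4 (α = 6): (6−4)(6−7)(6−10)(6−8) = 2·(−1)·(−4)·(−2) = −16 ≡ 10, so v_4 = 10^{−1} = 4 (mod 13).
  i = 5 (α = 8): (8−4)(8−7)(8−10)(8−6) = 4·1·(−2)·2 = −16 ≡ 10, so v_5 = 10^{−1} = 4 (mod 13).
  v = [1, 3, 1, 4, 4].
Step 2: syndromes of r = [4, 5, 6, 7, 1] (all sums mod 13).
  S_0 = Σ v_i r_i = 1·4 + 3·5 + 1·6 + 4·7 + 4·1 = 57 ≡ 5.
  S_1 = Σ v_i α_i r_i = 1·4·4 + 3·7·5 + 1·10·6 + 4·6·7 + 4·8·1 = 381 ≡ 4.
  α_i^2 mod 13 = [3, 10, 9, 10, 12].
  S_2 = Σ v_i α_i^2 r_i = 1·3·4 + 3·10·5 + 1·9·6 + 4·10·7 + 4·12·1 = 544 ≡ 11.
  S = (5, 4, 11) ≠ 0, so r is not a codeword (an error is present).
Step 3: locate the error. For a single error e at position i, S_ℓ = v_i·e·α_i^ℓ, so α_err = S_1/S_0.
  S_0^{−1} = 5^{−1} = 8 (mod 13), so α_err = 4·8 = 32 ≡ 6 = α_4. Error position i = 4.
  Consistency check: S_2/S_1 = 11·10 = 110 ≡ 6 = α_err ✓ (single-error assumption holds).
Step 4: error magnitude e = S_0/v_4 = S_0·∏_{j≠4}(α_4 − α_j) = 5·10 = 50 ≡ 11 (mod 13).
Step 5: correct position 4: c_4 = r_4 − e = 7 − 11 ≡ 9 (mod 13). Hence c = [4, 5, 6, 9, 1].
  Check: interpolating c through the α_i gives m(x) = 7 + 9·x (degree < 2) with m(α_i) = c_i for every i, so c is indeed a codeword.


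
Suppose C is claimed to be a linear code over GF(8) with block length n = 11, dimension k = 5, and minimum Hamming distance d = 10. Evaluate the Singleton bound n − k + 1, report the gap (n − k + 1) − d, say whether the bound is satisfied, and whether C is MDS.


Singleton RHS = n − k + 1 = 7, slack = -3, bound violated (no such code; not MDS).

Singleton bound: d ≤ n − k + 1.
Here n = 11, k = 5, so n − k + 1 = 7.
Given d = 10, check d ≤ 7: NO.
Slack = (n − k + 1) − d = -3.
The slack is negative: d = 10 exceeds n − k + 1 = 7 by 3, so the Singleton bound is violated and no linear [11, 5, 10]_8 code can exist. In particular it is not MDS (MDS requires d = n − k + 1 exactly).
Description: the claimed parameters are [11, 5, 10]_8; such a code would be impossible (violates the Singleton bound).


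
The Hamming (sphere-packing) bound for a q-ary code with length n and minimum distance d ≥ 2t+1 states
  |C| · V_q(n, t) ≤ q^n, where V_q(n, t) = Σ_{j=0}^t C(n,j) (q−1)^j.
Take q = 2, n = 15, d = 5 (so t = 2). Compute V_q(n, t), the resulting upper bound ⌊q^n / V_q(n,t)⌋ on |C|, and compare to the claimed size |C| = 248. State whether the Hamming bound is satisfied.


V_q(n, t) = 121, q^n = 32768, Hamming bound = 270, |C| = 248 ≤ bound (satisfied).

Step 1: Compute V_q(n, t) = Σ_{j=0}^2 C(n, j) (q−1)^j.
  j = 0: C(15,0)·(1)^0 = 1·1 = 1.
  j = 1: C(15,1)·(1)^1 = 15·1 = 15.
  j = 2: C(15,2)·(1)^2 = 105·1 = 105.
  V_q(n, t) = 1 + 15 + 105 = 121.
Step 2: q^n = 2^15 = 32768.
Step 3: Hamming bound ⌊q^n / V_q(n,t)⌋ = ⌊32768/121⌋ = 270.
Step 4: Compare |C| = 248 to 270: satisfied.
The claimed |C| lies below the Hamming bound.


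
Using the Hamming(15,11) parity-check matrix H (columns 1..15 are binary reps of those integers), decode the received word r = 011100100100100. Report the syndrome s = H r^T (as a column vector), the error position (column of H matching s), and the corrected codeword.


s = (0, 1, 0, 1)^T, error position = 5, corrected codeword c = 011110100100100

Compute s = H r^T mod 2 one row at a time:
  s_1 = 0 + 0 + 1 + 0 + 0 + 1 + 0 + 0 = 2 ≡ 0 (mod 2).
  s_2 = 1 + 0 + 0 + 1 + 0 + 1 + 0 + 0 = 3 ≡ 1 (mod 2).
  s_3 = 1 + 1 + 0 + 1 + 1 + 0 + 0 + 0 = 4 ≡ 0 (mod 2).
  s_4 = 0 + 1 + 0 + 1 + 0 + 0 + 1 + 0 = 3 ≡ 1 (mod 2).
s = (0, 1, 0, 1)^T — this equals column 5 of H (binary 0101), so error is at position 5.
Correct: flip bit 5 of r = 011100100100100 to get c = 011110100100100.


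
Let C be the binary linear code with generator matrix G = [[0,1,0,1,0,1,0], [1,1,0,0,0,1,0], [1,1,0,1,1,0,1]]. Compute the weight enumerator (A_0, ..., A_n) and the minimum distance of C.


Weight distribution: A_0 = 1, A_2 = 1, A_3 = 3, A_4 = 2, A_5 = 1. Minimum distance d = 2.

Enumerate all 2^3 = 8 messages m ∈ F_2^3.
For each, compute codeword c = mG in F_2^7, then tally its weight.
  m = 000 → c = 0000000, weight = 0.
  m = 100 → c = 0101010, weight = 3.
  m = 010 → c = 1100010, weight = 3.
  m = 110 → c = 1001000, weight = 2.
  m = 001 → c = 1101101, weight = 5.
  m = 101 → c = 1000111, weight = 4.
  m = 011 → c = 0001111, weight = 4.
  m = 111 → c = 0100101, weight = 3.
Tally weights:
  weight 0: 1 codewords.
  weight 2: 1 codewords.
  weight 3: 3 codewords.
  weight 4: 2 codewords.
  weight 5: 1 codewords.
Minimum distance d = smallest w > 0 with A_w > 0 = 2.
Sanity: Σ A_w = 8 = 2^3 = 8 ✓.


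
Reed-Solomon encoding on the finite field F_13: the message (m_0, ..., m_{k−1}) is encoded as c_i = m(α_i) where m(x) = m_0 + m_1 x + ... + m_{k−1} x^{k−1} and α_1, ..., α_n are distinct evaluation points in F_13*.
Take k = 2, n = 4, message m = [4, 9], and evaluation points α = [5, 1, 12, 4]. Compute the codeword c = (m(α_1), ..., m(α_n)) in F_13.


c = [10, 0, 8, 1]

Message polynomial: m(x) = 4 + 9·x (mod 13).
For each evaluation point α_i, compute m(α_i) mod 13:
  α_1 = 5: Horner steps 9 → 10, so m(5) = 10.
  α_2 = 1: Horner steps 9 → 0, so m(1) = 0.
  α_3 = 12: Horner steps 9 → 8, so m(12) = 8.
  α_4 = 4: Horner steps 9 → 1, so m(4) = 1.
Codeword c = [10, 0, 8, 1] ∈ F_13^4.


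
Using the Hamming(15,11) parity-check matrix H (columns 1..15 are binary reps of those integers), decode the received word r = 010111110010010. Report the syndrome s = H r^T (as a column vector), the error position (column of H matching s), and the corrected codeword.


s = (1, 1, 1, 1)^T, error position = 15, corrected codeword c = 010111110010011

Compute s = H r^T mod 2 one row at a time:
  s_1 = 1 + 0 + 0 + 1 + 0 + 0 + 1 + 0 = 3 ≡ 1 (mod 2).
  s_2 = 1 + 1 + 1 + 1 + 0 + 0 + 1 + 0 = 5 ≡ 1 (mod 2).
  s_3 = 1 + 0 + 1 + 1 + 0 + 1 + 1 + 0 = 5 ≡ 1 (mod 2).
  s_4 = 0 + 0 + 1 + 1 + 0 + 1 + 0 + 0 = 3 ≡ 1 (mod 2).
s = (1, 1, 1, 1)^T — this equals column 15 of H (binary 1111), so error is at position 15.
Correct: flip bit 15 of r = 010111110010010 to get c = 010111110010011.


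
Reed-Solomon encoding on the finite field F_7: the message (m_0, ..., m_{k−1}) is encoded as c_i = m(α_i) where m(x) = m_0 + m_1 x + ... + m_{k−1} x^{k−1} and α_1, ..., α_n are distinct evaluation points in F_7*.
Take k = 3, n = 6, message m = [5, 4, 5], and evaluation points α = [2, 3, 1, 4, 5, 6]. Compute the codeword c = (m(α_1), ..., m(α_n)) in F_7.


c = [5, 6, 0, 3, 3, 6]

Message polynomial: m(x) = 5 + 4·x + 5·x^2 (mod 7).
For each evaluation point α_i, compute m(α_i) mod 7:
  α_1 = 2: Horner steps 5 → 0 → 5, so m(2) = 5.
  α_2 = 3: Horner steps 5 → 5 → 6, so m(3) = 6.
  α_3 = 1: Horner steps 5 → 2 → 0, so m(1) = 0.
  α_4 = 4: Horner steps 5 → 3 → 3, so m(4) = 3.
  α_5 = 5: Horner steps 5 → 1 → 3, so m(5) = 3.
  α_6 = 6: Horner steps 5 → 6 → 6, so m(6) = 6.
Codeword c = [5, 6, 0, 3, 3, 6] ∈ F_7^6.


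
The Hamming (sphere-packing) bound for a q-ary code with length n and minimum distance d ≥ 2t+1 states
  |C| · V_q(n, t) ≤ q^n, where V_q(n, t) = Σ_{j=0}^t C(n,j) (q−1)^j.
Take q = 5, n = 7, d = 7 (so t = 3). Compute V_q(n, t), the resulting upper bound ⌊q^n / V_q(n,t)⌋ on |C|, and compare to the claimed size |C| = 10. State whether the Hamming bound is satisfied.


V_q(n, t) = 2605, q^n = 78125, Hamming bound = 29, |C| = 10 ≤ bound (satisfied).

Step 1: Compute V_q(n, t) = Σ_{j=0}^3 C(n, j) (q−1)^j.
  j = 0: C(7,0)·(4)^0 = 1·1 = 1.
  j = 1: C(7,1)·(4)^1 = 7·4 = 28.
  j = 2: C(7,2)·(4)^2 = 21·16 = 336.
  j = 3: C(7,3)·(4)^3 = 35·64 = 2240.
  V_q(n, t) = 1 + 28 + 336 + 2240 = 2605.
Step 2: q^n = 5^7 = 78125.
Step 3: Hamming bound ⌊q^n / V_q(n,t)⌋ = ⌊78125/2605⌋ = 29.
Step 4: Compare |C| = 10 to 29: satisfied.
The claimed |C| lies below the Hamming bound.


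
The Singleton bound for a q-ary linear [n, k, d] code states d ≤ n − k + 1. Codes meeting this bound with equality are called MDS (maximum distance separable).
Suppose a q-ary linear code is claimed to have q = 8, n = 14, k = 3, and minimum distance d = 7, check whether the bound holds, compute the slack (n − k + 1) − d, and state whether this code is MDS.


Singleton RHS = n − k + 1 = 12, slack = 5, bound satisfied, not MDS.

Singleton bound: d ≤ n − k + 1.
Here n = 14, k = 3, so n − k + 1 = 12.
Given d = 7, check d ≤ 12: YES.
Slack = (n − k + 1) − d = 5.
The code is NOT MDS (slack = 5 > 0).
Description: the claimed parameters are [14, 3, 7]_8; such a code would be non-MDS.


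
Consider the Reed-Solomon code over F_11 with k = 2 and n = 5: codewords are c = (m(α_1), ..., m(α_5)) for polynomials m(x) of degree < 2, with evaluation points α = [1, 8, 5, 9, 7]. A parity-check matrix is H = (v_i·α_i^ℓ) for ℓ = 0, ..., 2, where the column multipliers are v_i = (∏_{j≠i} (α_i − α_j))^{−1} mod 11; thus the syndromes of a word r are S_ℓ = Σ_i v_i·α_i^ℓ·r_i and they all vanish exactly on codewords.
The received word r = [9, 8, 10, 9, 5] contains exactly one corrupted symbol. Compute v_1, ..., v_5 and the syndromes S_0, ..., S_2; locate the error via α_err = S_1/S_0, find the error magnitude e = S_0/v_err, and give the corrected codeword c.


S = (1, 9, 4), error at position 4, error magnitude e = 9, c = [9, 8, 10, 0, 5].

Step 1: column multipliers v_i = (∏_{j≠i}(α_i − α_j))^{−1} mod 11.
  i = 1 (α = 1): (1−8)(1−5)(1−9)(1−7) = (−7)·(−4)·(−8)·(−6) = 1344 ≡ 2, so v_1 = 2^{−1} = 6 (mod 11).
  i = 2 (α = 8): (8−1)(8−5)(8−9)(8−7) = 7·3·(−1)·1 = −21 ≡ 1, so v_2 = 1^{−1} = 1 (mod 11).
  i = 3 (α = 5): (5−1)(5−8)(5−9)(5−7) = 4·(−3)·(−4)·(−2) = −96 ≡ 3, so v_3 = 3^{−1} = 4 (mod 11).
  i = 4 (α = 9): (9−1)(9−8)(9−5)(9−7) = 8·1·4·2 = 64 ≡ 9, so v_4 = 9^{−1} = 5 (mod 11).
  i = 5 (α = 7): (7−1)(7−8)(7−5)(7−9) = 6·(−1)·2·(−2) = 24 ≡ 2, so v_5 = 2^{−1} = 6 (mod 11).
  v = [6, 1, 4, 5, 6].
Step 2: syndromes of r = [9, 8, 10, 9, 5] (all sums mod 11).
  S_0 = Σ v_i r_i = 6·9 + 1·8 + 4·10 + 5·9 + 6·5 = 177 ≡ 1.
  S_1 = Σ v_i α_i r_i = 6·1·9 + 1·8·8 + 4·5·10 + 5·9·9 + 6·7·5 = 933 ≡ 9.
  α_i^2 mod 11 = [1, 9, 3, 4, 5].
  S_2 = Σ v_i α_i^2 r_i = 6·1·9 + 1·9·8 + 4·3·10 + 5·4·9 + 6·5·5 = 576 ≡ 4.
  S = (1, 9, 4) ≠ 0, so r is not a codeword (an error is present).
Step 3: locate the error. For a single error e at position i, S_ℓ = v_i·e·α_i^ℓ, so α_err = S_1/S_0.
  S_0^{−1} = 1^{−1} = 1 (mod 11), so α_err = 9·1 = 9 ≡ 9 = α_4. Error position i = 4.
  Consistency check: S_2/S_1 = 4·5 = 20 ≡ 9 = α_err ✓ (single-error assumption holds).
Step 4: error magnitude e = S_0/v_4 = S_0·∏_{j≠4}(α_4 − α_j) = 1·9 = 9 ≡ 9 (mod 11).
Step 5: correct position 4: c_4 = r_4 − e = 9 − 9 ≡ 0 (mod 11). Hence c = [9, 8, 10, 0, 5].
  Check: interpolating c through the α_i gives m(x) = 6 + 3·x (degree < 2) with m(α_i) = c_i for every i, so c is indeed a codeword.


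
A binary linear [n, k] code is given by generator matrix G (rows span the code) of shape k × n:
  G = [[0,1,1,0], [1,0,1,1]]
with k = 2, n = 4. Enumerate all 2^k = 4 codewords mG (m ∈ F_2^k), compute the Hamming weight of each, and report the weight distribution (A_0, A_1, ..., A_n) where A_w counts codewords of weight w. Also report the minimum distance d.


Weight distribution: A_0 = 1, A_2 = 1, A_3 = 2. Minimum distance d = 2.

Enumerate all 2^2 = 4 messages m ∈ F_2^2.
For each, compute codeword c = mG in F_2^4, then tally its weight.
  m = 00 → c = 0000, weight = 0.
  m = 10 → c = 0110, weight = 2.
  m = 01 → c = 1011, weight = 3.
  m = 11 → c = 1101, weight = 3.
Tally weights:
  weight 0: 1 codewords.
  weight 2: 1 codewords.
  weight 3: 2 codewords.
Minimum distance d = smallest w > 0 with A_w > 0 = 2.
Sanity: Σ A_w = 4 = 2^2 = 4 ✓.


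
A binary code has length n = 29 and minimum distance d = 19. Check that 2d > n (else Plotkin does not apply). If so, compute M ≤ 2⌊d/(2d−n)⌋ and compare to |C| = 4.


Plotkin bound M ≤ 4; given |C| = 4 ≤ bound (satisfied).

Check applicability: 2d = 38, n = 29.
2d − n = 9 > 0, so Plotkin applies.
Compute d/(2d−n) = 19/9 ≈ 2.1111.
⌊d/(2d−n)⌋ = 2.
Plotkin bound: M ≤ 2·2 = 4.
Given |C| = 4, check: satisfied.
This |C| is at the Plotkin bound.


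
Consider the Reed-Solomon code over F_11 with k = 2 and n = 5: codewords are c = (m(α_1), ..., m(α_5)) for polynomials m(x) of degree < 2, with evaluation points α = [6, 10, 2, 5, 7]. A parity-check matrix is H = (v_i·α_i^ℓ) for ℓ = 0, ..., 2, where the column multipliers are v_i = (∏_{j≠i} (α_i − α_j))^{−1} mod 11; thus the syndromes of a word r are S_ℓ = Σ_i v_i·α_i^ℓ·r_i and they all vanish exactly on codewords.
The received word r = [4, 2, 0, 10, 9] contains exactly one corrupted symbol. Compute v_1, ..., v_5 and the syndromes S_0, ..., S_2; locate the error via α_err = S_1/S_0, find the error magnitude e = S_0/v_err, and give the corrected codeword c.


S = (7, 3, 6), error at position 3, error magnitude e = 5, c = [4, 2, 6, 10, 9].

Step 1: column multipliers v_i = (∏_{j≠i}(α_i − α_j))^{−1} mod 11.
  i = 1 (α = 6): (6−10)(6−2)(6−5)(6−7) = (−4)·4·1·(−1) = 16 ≡ 5, so v_1 = 5^{−1} = 9 (mod 11).
  i = 2 (α = 10): (10−6)(10−2)(10−5)(10−7) = 4·8·5·3 = 480 ≡ 7, so v_2 = 7^{−1} = 8 (mod 11).
  i = 3 (α = 2): (2−6)(2−10)(2−5)(2−7) = (−4)·(−8)·(−3)·(−5) = 480 ≡ 7, so v_3 = 7^{−1} = 8 (mod 11).
  i = 4 (α = 5): (5−6)(5−10)(5−2)(5−7) = (−1)·(−5)·3·(−2) = −30 ≡ 3, so v_4 = 3^{−1} = 4 (mod 11).
  i = 5 (α = 7): (7−6)(7−10)(7−2)(7−5) = 1·(−3)·5·2 = −30 ≡ 3, so v_5 = 3^{−1} = 4 (mod 11).
  v = [9, 8, 8, 4, 4].
Step 2: syndromes of r = [4, 2, 0, 10, 9] (all sums mod 11).
  S_0 = Σ v_i r_i = 9·4 + 8·2 + 8·0 + 4·10 + 4·9 = 128 ≡ 7.
  S_1 = Σ v_i α_i r_i = 9·6·4 + 8·10·2 + 8·2·0 + 4·5·10 + 4·7·9 = 828 ≡ 3.
  α_i^2 mod 11 = [3, 1, 4, 3, 5].
  S_2 = Σ v_i α_i^2 r_i = 9·3·4 + 8·1·2 + 8·4·0 + 4·3·10 + 4·5·9 = 424 ≡ 6.
  S = (7, 3, 6) ≠ 0, so r is not a codeword (an error is present).
Step 3: locate the error. For a single error e at position i, S_ℓ = v_i·e·α_i^ℓ, so α_err = S_1/S_0.
  S_0^{−1} = 7^{−1} = 8 (mod 11), so α_err = 3·8 = 24 ≡ 2 = α_3. Error position i = 3.
  Consistency check: S_2/S_1 = 6·4 = 24 ≡ 2 = α_err ✓ (single-error assumption holds).
Step 4: error magnitude e = S_0/v_3 = S_0·∏_{j≠3}(α_3 − α_j) = 7·7 = 49 ≡ 5 (mod 11).
Step 5: correct position 3: c_3 = r_3 − e = 0 − 5 ≡ 6 (mod 11). Hence c = [4, 2, 6, 10, 9].
  Check: interpolating c through the α_i gives m(x) = 7 + 5·x (degree < 2) with m(α_i) = c_i for every i, so c is indeed a codeword.


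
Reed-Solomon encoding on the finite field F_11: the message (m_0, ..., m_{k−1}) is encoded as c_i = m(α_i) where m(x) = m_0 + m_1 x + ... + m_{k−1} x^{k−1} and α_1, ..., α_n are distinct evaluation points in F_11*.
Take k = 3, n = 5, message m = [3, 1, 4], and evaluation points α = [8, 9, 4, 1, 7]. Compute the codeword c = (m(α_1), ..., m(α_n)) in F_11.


c = [3, 6, 5, 8, 8]

Message polynomial: m(x) = 3 + 1·x + 4·x^2 (mod 11).
For each evaluation point α_i, compute m(α_i) mod 11:
  α_1 = 8: Horner steps 4 → 0 → 3, so m(8) = 3.
  α_2 = 9: Horner steps 4 → 4 → 6, so m(9) = 6.
  α_3 = 4: Horner steps 4 → 6 → 5, so m(4) = 5.
  α_4 = 1: Horner steps 4 → 5 → 8, so m(1) = 8.
  α_5 = 7: Horner steps 4 → 7 → 8, so m(7) = 8.
Codeword c = [3, 6, 5, 8, 8] ∈ F_11^5.


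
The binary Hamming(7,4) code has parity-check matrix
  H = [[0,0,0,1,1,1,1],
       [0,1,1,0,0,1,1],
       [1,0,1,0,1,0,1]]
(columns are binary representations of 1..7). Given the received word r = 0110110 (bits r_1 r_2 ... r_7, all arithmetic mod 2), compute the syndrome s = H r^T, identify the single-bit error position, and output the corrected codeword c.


s = (0, 1, 0)^T, error position = 2, corrected codeword c = 0010110

Compute s = H r^T mod 2 one row at a time:
  s_1 = 0 + 1 + 1 + 0 = 2 ≡ 0 (mod 2).
  s_2 = 1 + 1 + 1 + 0 = 3 ≡ 1 (mod 2).
  s_3 = 0 + 1 + 1 + 0 = 2 ≡ 0 (mod 2).
s = (0, 1, 0)^T — this equals column 2 of H (binary 010), so error is at position 2.
Correct: flip bit 2 of r = 0110110 to get c = 0010110.


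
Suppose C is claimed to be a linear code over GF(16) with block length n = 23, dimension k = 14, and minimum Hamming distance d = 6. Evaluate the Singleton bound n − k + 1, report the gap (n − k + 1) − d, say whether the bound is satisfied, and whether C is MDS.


Singleton RHS = n − k + 1 = 10, slack = 4, bound satisfied, not MDS.

Singleton bound: d ≤ n − k + 1.
Here n = 23, k = 14, so n − k + 1 = 10.
Given d = 6, check d ≤ 10: YES.
Slack = (n − k + 1) − d = 4.
The code is NOT MDS (slack = 4 > 0).
Description: the claimed parameters are [23, 14, 6]_16; such a code would be non-MDS.


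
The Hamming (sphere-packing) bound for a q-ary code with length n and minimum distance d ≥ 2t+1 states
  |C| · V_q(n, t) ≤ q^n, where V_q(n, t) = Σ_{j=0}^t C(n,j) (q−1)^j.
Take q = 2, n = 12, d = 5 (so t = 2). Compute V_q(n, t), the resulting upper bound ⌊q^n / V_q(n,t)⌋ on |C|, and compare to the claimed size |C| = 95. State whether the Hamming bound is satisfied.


V_q(n, t) = 79, q^n = 4096, Hamming bound = 51, |C| = 95 > bound (violated).

Step 1: Compute V_q(n, t) = Σ_{j=0}^2 C(n, j) (q−1)^j.
  j = 0: C(12,0)·(1)^0 = 1·1 = 1.
  j = 1: C(12,1)·(1)^1 = 12·1 = 12.
  j = 2: C(12,2)·(1)^2 = 66·1 = 66.
  V_q(n, t) = 1 + 12 + 66 = 79.
Step 2: q^n = 2^12 = 4096.
Step 3: Hamming bound ⌊q^n / V_q(n,t)⌋ = ⌊4096/79⌋ = 51.
Step 4: Compare |C| = 95 to 51: violated.
The claimed |C| lies above the Hamming bound, so no 2-ary code of length 12 with d ≥ 5 can have 95 codewords.


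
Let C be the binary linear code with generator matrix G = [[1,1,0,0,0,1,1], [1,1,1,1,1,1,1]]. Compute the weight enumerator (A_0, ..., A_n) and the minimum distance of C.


Weight distribution: A_0 = 1, A_3 = 1, A_4 = 1, A_7 = 1. Minimum distance d = 3.

Enumerate all 2^2 = 4 messages m ∈ F_2^2.
For each, compute codeword c = mG in F_2^7, then tally its weight.
  m = 00 → c = 0000000, weight = 0.
  m = 10 → c = 1100011, weight = 4.
  m = 01 → c = 1111111, weight = 7.
  m = 11 → c = 0011100, weight = 3.
Tally weights:
  weight 0: 1 codewords.
  weight 3: 1 codewords.
  weight 4: 1 codewords.
  weight 7: 1 codewords.
Minimum distance d = smallest w > 0 with A_w > 0 = 3.
Sanity: Σ A_w = 4 = 2^2 = 4 ✓.


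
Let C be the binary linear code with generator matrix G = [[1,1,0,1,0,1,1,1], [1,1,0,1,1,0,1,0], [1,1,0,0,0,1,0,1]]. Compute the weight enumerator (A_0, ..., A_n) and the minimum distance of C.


Weight distribution: A_0 = 1, A_2 = 1, A_3 = 2, A_4 = 1, A_5 = 2, A_6 = 1. Minimum distance d = 2.

Enumerate all 2^3 = 8 messages m ∈ F_2^3.
For each, compute codeword c = mG in F_2^8, then tally its weight.
  m = 000 → c = 00000000, weight = 0.
  m = 100 → c = 11010111, weight = 6.
  m = 010 → c = 11011010, weight = 5.
  m = 110 → c = 00001101, weight = 3.
  m = 001 → c = 11000101, weight = 4.
  m = 101 → c = 00010010, weight = 2.
  m = 011 → c = 00011111, weight = 5.
  m = 111 → c = 11001000, weight = 3.
Tally weights:
  weight 0: 1 codewords.
  weight 2: 1 codewords.
  weight 3: 2 codewords.
  weight 4: 1 codewords.
  weight 5: 2 codewords.
  weight 6: 1 codewords.
Minimum distance d = smallest w > 0 with A_w > 0 = 2.
Sanity: Σ A_w = 8 = 2^3 = 8 ✓.


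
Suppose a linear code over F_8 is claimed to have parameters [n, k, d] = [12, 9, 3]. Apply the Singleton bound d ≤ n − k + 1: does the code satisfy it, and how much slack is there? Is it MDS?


Singleton RHS = n − k + 1 = 4, slack = 1, bound satisfied, not MDS.

Singleton bound: d ≤ n − k + 1.
Here n = 12, k = 9, so n − k + 1 = 4.
Given d = 3, check d ≤ 4: YES.
Slack = (n − k + 1) − d = 1.
The code is NOT MDS (slack = 1 > 0).
Description: the claimed parameters are [12, 9, 3]_8; such a code would be non-MDS.


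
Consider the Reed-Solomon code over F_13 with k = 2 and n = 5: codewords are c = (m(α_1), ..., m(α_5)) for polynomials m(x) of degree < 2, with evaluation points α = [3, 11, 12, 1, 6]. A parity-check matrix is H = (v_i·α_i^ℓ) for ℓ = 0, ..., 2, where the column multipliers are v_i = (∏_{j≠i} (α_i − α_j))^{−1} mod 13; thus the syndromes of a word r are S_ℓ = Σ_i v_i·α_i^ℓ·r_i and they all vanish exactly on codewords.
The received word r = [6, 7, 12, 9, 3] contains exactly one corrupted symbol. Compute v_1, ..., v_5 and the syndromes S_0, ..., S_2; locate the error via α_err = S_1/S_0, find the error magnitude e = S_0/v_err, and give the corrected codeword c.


S = (1, 6, 10), error at position 5, error magnitude e = 8, c = [6, 7, 12, 9, 8].

Step 1: column multipliers v_i = (∏_{j≠i}(α_i − α_j))^{−1} mod 13.
  i = 1 (α = 3): (3−11)(3−12)(3−1)(3−6) = (−8)·(−9)·2·(−3) = −432 ≡ 10, so v_1 = 10^{−1} = 4 (mod 13).
  i = 2 (α = 11): (11−3)(11−12)(11−1)(11−6) = 8·(−1)·10·5 = −400 ≡ 3, so v_2 = 3^{−1} = 9 (mod 13).
  i = 3 (α = 12): (12−3)(12−11)(12−1)(12−6) = 9·1·11·6 = 594 ≡ 9, so v_3 = 9^{−1} = 3 (mod 13).
  i = 4 (α = 1): (1−3)(1−11)(1−12)(1−6) = (−2)·(−10)·(−11)·(−5) = 1100 ≡ 8, so v_4 = 8^{−1} = 5 (mod 13).
  i = 5 (α = 6): (6−3)(6−11)(6−12)(6−1) = 3·(−5)·(−6)·5 = 450 ≡ 8, so v_5 = 8^{−1} = 5 (mod 13).
  v = [4, 9, 3, 5, 5].
Step 2: syndromes of r = [6, 7, 12, 9, 3] (all sums mod 13).
  S_0 = Σ v_i r_i = 4·6 + 9·7 + 3·12 + 5·9 + 5·3 = 183 ≡ 1.
  S_1 = Σ v_i α_i r_i = 4·3·6 + 9·11·7 + 3·12·12 + 5·1·9 + 5·6·3 = 1332 ≡ 6.
  α_i^2 mod 13 = [9, 4, 1, 1, 10].
  S_2 = Σ v_i α_i^2 r_i = 4·9·6 + 9·4·7 + 3·1·12 + 5·1·9 + 5·10·3 = 699 ≡ 10.
  S = (1, 6, 10) ≠ 0, so r is not a codeword (an error is present).
Step 3: locate the error. For a single error e at position i, S_ℓ = v_i·e·α_i^ℓ, so α_err = S_1/S_0.
  S_0^{−1} = 1^{−1} = 1 (mod 13), so α_err = 6·1 = 6 ≡ 6 = α_5. Error position i = 5.
  Consistency check: S_2/S_1 = 10·11 = 110 ≡ 6 = α_err ✓ (single-error assumption holds).
Step 4: error magnitude e = S_0/v_5 = S_0·∏_{j≠5}(α_5 − α_j) = 1·8 = 8 ≡ 8 (mod 13).
Step 5: correct position 5: c_5 = r_5 − e = 3 − 8 ≡ 8 (mod 13). Hence c = [6, 7, 12, 9, 8].
  Check: interpolating c through the α_i gives m(x) = 4 + 5·x (degree < 2) with m(α_i) = c_i for every i, so c is indeed a codeword.


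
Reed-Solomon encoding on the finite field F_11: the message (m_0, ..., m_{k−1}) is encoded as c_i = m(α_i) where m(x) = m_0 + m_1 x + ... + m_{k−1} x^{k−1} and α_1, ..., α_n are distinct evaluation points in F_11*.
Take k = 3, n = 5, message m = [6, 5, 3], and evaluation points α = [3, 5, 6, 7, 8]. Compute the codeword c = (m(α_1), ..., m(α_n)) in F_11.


c = [4, 7, 1, 1, 7]

Message polynomial: m(x) = 6 + 5·x + 3·x^2 (mod 11).
For each evaluation point α_i, compute m(α_i) mod 11:
  α_1 = 3: Horner steps 3 → 3 → 4, so m(3) = 4.
  α_2 = 5: Horner steps 3 → 9 → 7, so m(5) = 7.
  α_3 = 6: Horner steps 3 → 1 → 1, so m(6) = 1.
  α_4 = 7: Horner steps 3 → 4 → 1, so m(7) = 1.
  α_5 = 8: Horner steps 3 → 7 → 7, so m(8) = 7.
Codeword c = [4, 7, 1, 1, 7] ∈ F_11^5.


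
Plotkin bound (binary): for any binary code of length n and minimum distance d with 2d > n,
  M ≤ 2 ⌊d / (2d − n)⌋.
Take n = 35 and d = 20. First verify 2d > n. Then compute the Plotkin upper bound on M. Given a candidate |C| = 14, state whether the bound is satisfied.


Plotkin bound M ≤ 8; given |C| = 14 > bound (violated).

Check applicability: 2d = 40, n = 35.
2d − n = 5 > 0, so Plotkin applies.
Compute d/(2d−n) = 20/5 ≈ 4.0000.
⌊d/(2d−n)⌋ = 4.
Plotkin bound: M ≤ 2·4 = 8.
Given |C| = 14, check: VIOLATED.
This |C| is above the Plotkin bound, so no binary code with n = 35, d = 20 and 14 codewords exists.


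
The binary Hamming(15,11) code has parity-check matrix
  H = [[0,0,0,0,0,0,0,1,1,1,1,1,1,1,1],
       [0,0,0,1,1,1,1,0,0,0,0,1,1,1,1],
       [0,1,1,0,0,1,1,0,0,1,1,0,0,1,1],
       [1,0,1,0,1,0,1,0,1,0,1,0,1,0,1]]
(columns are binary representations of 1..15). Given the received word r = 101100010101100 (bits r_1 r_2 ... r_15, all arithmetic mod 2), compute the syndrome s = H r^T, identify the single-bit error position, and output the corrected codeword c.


s = (0, 1, 0, 1)^T, error position = 5, corrected codeword c = 101110010101100

Compute s = H r^T mod 2 one row at a time:
  s_1 = 1 + 0 + 1 + 0 + 1 + 1 + 0 + 0 = 4 ≡ 0 (mod 2).
  s_2 = 1 + 0 + 0 + 0 + 1 + 1 + 0 + 0 = 3 ≡ 1 (mod 2).
  s_3 = 0 + 1 + 0 + 0 + 1 + 0 + 0 + 0 = 2 ≡ 0 (mod 2).
  s_4 = 1 + 1 + 0 + 0 + 0 + 0 + 1 + 0 = 3 ≡ 1 (mod 2).
s = (0, 1, 0, 1)^T — this equals column 5 of H (binary 0101), so error is at position 5.
Correct: flip bit 5 of r = 101100010101100 to get c = 101110010101100.


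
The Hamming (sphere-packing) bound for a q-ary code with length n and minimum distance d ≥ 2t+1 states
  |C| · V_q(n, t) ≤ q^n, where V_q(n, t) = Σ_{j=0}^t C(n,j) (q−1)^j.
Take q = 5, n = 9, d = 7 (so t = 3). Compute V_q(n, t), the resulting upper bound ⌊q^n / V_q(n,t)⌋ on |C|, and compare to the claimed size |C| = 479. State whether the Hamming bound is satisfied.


V_q(n, t) = 5989, q^n = 1953125, Hamming bound = 326, |C| = 479 > bound (violated).

Step 1: Compute V_q(n, t) = Σ_{j=0}^3 C(n, j) (q−1)^j.
  j = 0: C(9,0)·(4)^0 = 1·1 = 1.
  j = 1: C(9,1)·(4)^1 = 9·4 = 36.
  j = 2: C(9,2)·(4)^2 = 36·16 = 576.
  j = 3: C(9,3)·(4)^3 = 84·64 = 5376.
  V_q(n, t) = 1 + 36 + 576 + 5376 = 5989.
Step 2: q^n = 5^9 = 1953125.
Step 3: Hamming bound ⌊q^n / V_q(n,t)⌋ = ⌊1953125/5989⌋ = 326.
Step 4: Compare |C| = 479 to 326: violated.
The claimed |C| lies above the Hamming bound, so no 5-ary code of length 9 with d ≥ 7 can have 479 codewords.


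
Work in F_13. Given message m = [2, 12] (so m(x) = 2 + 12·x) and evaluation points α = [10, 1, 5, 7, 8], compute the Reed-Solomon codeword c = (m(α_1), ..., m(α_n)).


c = [5, 1, 10, 8, 7]

Message polynomial: m(x) = 2 + 12·x (mod 13).
For each evaluation point α_i, compute m(α_i) mod 13:
  α_1 = 10: Horner steps 12 → 5, so m(10) = 5.
  α_2 = 1: Horner steps 12 → 1, so m(1) = 1.
  α_3 = 5: Horner steps 12 → 10, so m(5) = 10.
  α_4 = 7: Horner steps 12 → 8, so m(7) = 8.
  α_5 = 8: Horner steps 12 → 7, so m(8) = 7.
Codeword c = [5, 1, 10, 8, 7] ∈ F_13^5.


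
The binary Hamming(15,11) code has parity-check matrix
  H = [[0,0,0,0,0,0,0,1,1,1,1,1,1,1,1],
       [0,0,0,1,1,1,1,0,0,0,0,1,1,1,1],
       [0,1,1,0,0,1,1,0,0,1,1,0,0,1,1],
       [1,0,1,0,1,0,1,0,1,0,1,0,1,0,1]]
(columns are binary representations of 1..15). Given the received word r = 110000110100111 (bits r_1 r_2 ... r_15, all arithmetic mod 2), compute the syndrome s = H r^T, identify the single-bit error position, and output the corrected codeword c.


s = (1, 0, 1, 0)^T, error position = 10, corrected codeword c = 110000110000111

Compute s = H r^T mod 2 one row at a time:
  s_1 = 1 + 0 + 1 + 0 + 0 + 1 + 1 + 1 = 5 ≡ 1 (mod 2).
  s_2 = 0 + 0 + 0 + 1 + 0 + 1 + 1 + 1 = 4 ≡ 0 (mod 2).
  s_3 = 1 + 0 + 0 + 1 + 1 + 0 + 1 + 1 = 5 ≡ 1 (mod 2).
  s_4 = 1 + 0 + 0 + 1 + 0 + 0 + 1 + 1 = 4 ≡ 0 (mod 2).
s = (1, 0, 1, 0)^T — this equals column 10 of H (binary 1010), so error is at position 10.
Correct: flip bit 10 of r = 110000110100111 to get c = 110000110000111.


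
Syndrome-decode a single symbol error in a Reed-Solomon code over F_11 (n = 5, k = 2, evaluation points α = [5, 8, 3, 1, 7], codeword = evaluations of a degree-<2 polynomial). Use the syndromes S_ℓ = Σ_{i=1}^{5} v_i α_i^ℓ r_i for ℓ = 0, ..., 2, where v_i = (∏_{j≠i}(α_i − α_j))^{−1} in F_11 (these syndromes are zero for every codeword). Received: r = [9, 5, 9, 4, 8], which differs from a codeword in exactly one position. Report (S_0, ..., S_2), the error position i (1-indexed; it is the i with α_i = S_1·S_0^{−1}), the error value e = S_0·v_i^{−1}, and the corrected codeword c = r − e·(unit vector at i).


S = (7, 2, 10), error at position 1, error magnitude e = 6, c = [3, 5, 9, 4, 8].

Step 1: column multipliers v_i = (∏_{j≠i}(α_i − α_j))^{−1} mod 11.
  i = 1 (α = 5): (5−8)(5−3)(5−1)(5−7) = (−3)·2·4·(−2) = 48 ≡ 4, so v_1 = 4^{−1} = 3 (mod 11).
  i = 2 (α = 8): (8−5)(8−3)(8−1)(8−7) = 3·5·7·1 = 105 ≡ 6, so v_2 = 6^{−1} = 2 (mod 11).
  i = 3 (α = 3): (3−5)(3−8)(3−1)(3−7) = (−2)·(−5)·2·(−4) = −80 ≡ 8, so v_3 = 8^{−1} = 7 (mod 11).
  i = 4 (α = 1): (1−5)(1−8)(1−3)(1−7) = (−4)·(−7)·(−2)·(−6) = 336 ≡ 6, so v_4 = 6^{−1} = 2 (mod 11).
  i = 5 (α = 7): (7−5)(7−8)(7−3)(7−1) = 2·(−1)·4·6 = −48 ≡ 7, so v_5 = 7^{−1} = 8 (mod 11).
  v = [3, 2, 7, 2, 8].
Step 2: syndromes of r = [9, 5, 9, 4, 8] (all sums mod 11).
  S_0 = Σ v_i r_i = 3·9 + 2·5 + 7·9 + 2·4 + 8·8 = 172 ≡ 7.
  S_1 = Σ v_i α_i r_i = 3·5·9 + 2·8·5 + 7·3·9 + 2·1·4 + 8·7·8 = 860 ≡ 2.
  α_i^2 mod 11 = [3, 9, 9, 1, 5].
  S_2 = Σ v_i α_i^2 r_i = 3·3·9 + 2·9·5 + 7·9·9 + 2·1·4 + 8·5·8 = 1066 ≡ 10.
  S = (7, 2, 10) ≠ 0, so r is not a codeword (an error is present).
Step 3: locate the error. For a single error e at position i, S_ℓ = v_i·e·α_i^ℓ, so α_err = S_1/S_0.
  S_0^{−1} = 7^{−1} = 8 (mod 11), so α_err = 2·8 = 16 ≡ 5 = α_1. Error position i = 1.
  Consistency check: S_2/S_1 = 10·6 = 60 ≡ 5 = α_err ✓ (single-error assumption holds).
Step 4: error magnitude e = S_0/v_1 = S_0·∏_{j≠1}(α_1 − α_j) = 7·4 = 28 ≡ 6 (mod 11).
Step 5: correct position 1: c_1 = r_1 − e = 9 − 6 ≡ 3 (mod 11). Hence c = [3, 5, 9, 4, 8].
  Check: interpolating c through the α_i gives m(x) = 7 + 8·x (degree < 2) with m(α_i) = c_i for every i, so c is indeed a codeword.
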